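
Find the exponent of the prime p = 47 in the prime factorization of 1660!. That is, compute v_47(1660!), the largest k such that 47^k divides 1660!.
v_47(1660!) = 35

Legendre's formula: v_p(n!) = Σ_{k ≥ 1} ⌊n / p^k⌋. For p = 47, n = 1660, the terms are:
  ⌊1660/47^1⌋ = ⌊1660/47⌋ = 35
(the next term ⌊1660/47^2⌋ = 0, terminating the sum). Summing: v_47(1660!) = 35 = 35.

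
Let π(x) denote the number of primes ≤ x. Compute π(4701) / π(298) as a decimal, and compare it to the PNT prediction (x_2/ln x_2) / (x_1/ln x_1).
π(4701)/π(298) = 634/62 ≈ 10.2258;  PNT prediction ≈ 10.6289.

π(298) = 62 and π(4701) = 634, so π(4701)/π(298) ≈ 10.2258. The PNT-predicted ratio is (4701/ln(4701)) / (298/ln(298)) ≈ 10.6289. The two agree to within a few percent, as expected.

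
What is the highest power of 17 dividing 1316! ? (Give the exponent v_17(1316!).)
v_17(1316!) = 81

Legendre's formula: v_p(n!) = Σ_{k ≥ 1} ⌊n / p^k⌋. For p = 17, n = 1316, the terms are:
  ⌊1316/17^1⌋ = ⌊1316/17⌋ = 77
  ⌊1316/17^2⌋ = ⌊1316/289⌋ = 4
(the next term ⌊1316/17^3⌋ = 0, terminating the sum). Summing: v_17(1316!) = 77 + 4 = 81.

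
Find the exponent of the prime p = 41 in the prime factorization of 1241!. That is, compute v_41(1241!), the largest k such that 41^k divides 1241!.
v_41(1241!) = 30

Legendre's formula: v_p(n!) = Σ_{k ≥ 1} ⌊n / p^k⌋. For p = 41, n = 1241, the terms are:
  ⌊1241/41^1⌋ = ⌊1241/41⌋ = 30
(the next term ⌊1241/41^2⌋ = 0, terminating the sum). Summing: v_41(1241!) = 30 = 30.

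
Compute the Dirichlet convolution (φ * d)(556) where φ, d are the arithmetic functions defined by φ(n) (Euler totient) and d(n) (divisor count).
(φ * d)(556) = 980

Divisors of 556: [1, 2, 4, 139, 278, 556]. For each d | 556:
  d = 1: φ(1) · d(556/1) = 1 · 6 = 6
  d = 2: φ(2) · d(556/2) = 1 · 4 = 4
  d = 4: φ(4) · d(556/4) = 2 · 2 = 4
  d = 139: φ(139) · d(556/139) = 138 · 3 = 414
  d = 278: φ(278) · d(556/278) = 138 · 2 = 276
  d = 556: φ(556) · d(556/556) = 276 · 1 = 276
Summing: (φ * d)(556) = 6 + 4 + 4 + 414 + 276 + 276 = 980.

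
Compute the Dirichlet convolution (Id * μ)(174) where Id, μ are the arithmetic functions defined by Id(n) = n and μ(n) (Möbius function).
(Id * μ)(174) = 56

Divisors of 174: [1, 2, 3, 6, 29, 58, 87, 174]. For each d | 174:
  d = 1: Id(1) · μ(174/1) = 1 · -1 = -1
  d = 2: Id(2) · μ(174/2) = 2 · 1 = 2
  d = 3: Id(3) · μ(174/3) = 3 · 1 = 3
  d = 6: Id(6) · μ(174/6) = 6 · -1 = -6
  d = 29: Id(29) · μ(174/29) = 29 · 1 = 29
  d = 58: Id(58) · μ(174/58) = 58 · -1 = -58
  d = 87: Id(87) · μ(174/87) = 87 · -1 = -87
  d = 174: Id(174) · μ(174/174) = 174 · 1 = 174
Summing: (Id * μ)(174) = -1 + 2 + 3 + -6 + 29 + -58 + -87 + 174 = 56.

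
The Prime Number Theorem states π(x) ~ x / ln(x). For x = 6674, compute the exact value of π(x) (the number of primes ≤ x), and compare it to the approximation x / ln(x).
π(6674) = 860;  x/ln(x) ≈ 757.89;  relative error ≈ 11.87%.

Directly count primes up to 6674: π(6674) = 860. The PNT approximation gives 6674/ln(6674) ≈ 6674/8.80597 ≈ 757.89. Relative error (π(x) − x/ln(x)) / π(x) ≈ 11.87%; the approximation is known to undercount slightly (Li(x) is a better estimate).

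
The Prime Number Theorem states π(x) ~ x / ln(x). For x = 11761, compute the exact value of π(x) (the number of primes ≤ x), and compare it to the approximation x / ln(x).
π(11761) = 1409;  x/ln(x) ≈ 1254.84;  relative error ≈ 10.94%.

Directly count primes up to 11761: π(11761) = 1409. The PNT approximation gives 11761/ln(11761) ≈ 11761/9.37254 ≈ 1254.84. Relative error (π(x) − x/ln(x)) / π(x) ≈ 10.94%; the approximation is known to undercount slightly (Li(x) is a better estimate).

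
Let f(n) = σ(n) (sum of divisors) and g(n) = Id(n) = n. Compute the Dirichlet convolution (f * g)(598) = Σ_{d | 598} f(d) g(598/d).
(σ * Id)(598) = 6345

Divisors of 598: [1, 2, 13, 23, 26, 46, 299, 598]. For each d | 598:
  d = 1: σ(1) · Id(598/1) = 1 · 598 = 598
  d = 2: σ(2) · Id(598/2) = 3 · 299 = 897
  d = 13: σ(13) · Id(598/13) = 14 · 46 = 644
  d = 23: σ(23) · Id(598/23) = 24 · 26 = 624
  d = 26: σ(26) · Id(598/26) = 42 · 23 = 966
  d = 46: σ(46) · Id(598/46) = 72 · 13 = 936
  d = 299: σ(299) · Id(598/299) = 336 · 2 = 672
  d = 598: σ(598) · Id(598/598) = 1008 · 1 = 1008
Summing: (σ * Id)(598) = 598 + 897 + 644 + 624 + 966 + 936 + 672 + 1008 = 6345.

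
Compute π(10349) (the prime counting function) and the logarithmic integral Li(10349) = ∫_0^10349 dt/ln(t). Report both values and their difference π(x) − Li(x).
π(10349) = 1270;  Li(10349) ≈ 1283.96;  π(x) − Li(x) ≈ -13.96.

Direct count of primes ≤ 10349 gives π(10349) = 1270. Numerical evaluation of the logarithmic integral gives Li(10349) ≈ 1283.96. The difference π(x) − Li(x) ≈ -13.96 is typically negative for small/moderate x (Li(x) overestimates), though Littlewood's theorem shows this sign changes infinitely often.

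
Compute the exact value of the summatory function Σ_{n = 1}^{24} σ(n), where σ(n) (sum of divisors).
Σ_{n ≤ 24} σ(n) = 491

Compute σ(n) for each 1 ≤ n ≤ 24: σ(1) = 1, σ(2) = 3, σ(3) = 4, σ(4) = 7, σ(5) = 6, σ(6) = 12, σ(7) = 8, σ(8) = 15, σ(9) = 13, σ(10) = 18, σ(11) = 12, σ(12) = 28, σ(13) = 14, σ(14) = 24, σ(15) = 24, σ(16) = 31, σ(17) = 18, σ(18) = 39, σ(19) = 20, σ(20) = 42, σ(21) = 32, σ(22) = 36, σ(23) = 24, σ(24) = 60. Summing all 24 values: 491. (Average order: Σ_{n ≤ x} σ(n) ~ (π²/12) x². For x = 24, (π²/12)·24² ≈ 473.74.)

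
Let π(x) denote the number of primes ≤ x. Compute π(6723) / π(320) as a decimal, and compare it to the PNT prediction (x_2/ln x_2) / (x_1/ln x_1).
π(6723)/π(320) = 867/66 ≈ 13.1364;  PNT prediction ≈ 13.7507.

π(320) = 66 and π(6723) = 867, so π(6723)/π(320) ≈ 13.1364. The PNT-predicted ratio is (6723/ln(6723)) / (320/ln(320)) ≈ 13.7507. The two agree to within a few percent, as expected.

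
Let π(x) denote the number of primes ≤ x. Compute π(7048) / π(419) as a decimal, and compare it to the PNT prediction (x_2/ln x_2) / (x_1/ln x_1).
π(7048)/π(419) = 906/81 ≈ 11.1852;  PNT prediction ≈ 11.4625.

π(419) = 81 and π(7048) = 906, so π(7048)/π(419) ≈ 11.1852. The PNT-predicted ratio is (7048/ln(7048)) / (419/ln(419)) ≈ 11.4625. The two agree to within a few percent, as expected.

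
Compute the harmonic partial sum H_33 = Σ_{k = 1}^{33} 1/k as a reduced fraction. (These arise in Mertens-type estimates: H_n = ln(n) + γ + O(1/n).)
H_33 = 53676090078349/13127595717600

Direct summation: H_33 = 1 + 1/2 + ... + 1/33. The least common denominator is lcm(1, ..., 33) = 144403552893600; over this denominator the numerator is 144403552893600 + 72201776446800 + 48134517631200 + 36100888223400 + 28880710578720 + 24067258815600 + 20629078984800 + 18050444111700 + 16044839210400 + 14440355289360 + 13127595717600 + 12033629407800 + 11107965607200 + 10314539492400 + 9626903526240 + 9025222055850 + 8494326640800 + 8022419605200 + 7600186994400 + 7220177644680 + 6876359661600 + 6563797858800 + 6278415343200 + 6016814703900 + 5776142115744 + 5553982803600 + 5348279736800 + 5157269746200 + 4979432858400 + 4813451763120 + 4658179125600 + 4512611027925 + 4375865239200 = 590436990861839, so H_33 = 590436990861839/144403552893600; reducing by gcd(590436990861839, 144403552893600) = 11 gives 53676090078349/13127595717600 ≈ 4.08880. (The PNT-adjacent estimate ln(33) + γ ≈ 4.07372 matches within O(1/n).)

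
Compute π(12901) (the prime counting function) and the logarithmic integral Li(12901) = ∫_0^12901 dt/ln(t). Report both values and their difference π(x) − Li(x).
π(12901) = 1535;  Li(12901) ≈ 1556.65;  π(x) − Li(x) ≈ -21.65.

Direct count of primes ≤ 12901 gives π(12901) = 1535. Numerical evaluation of the logarithmic integral gives Li(12901) ≈ 1556.65. The difference π(x) − Li(x) ≈ -21.65 is typically negative for small/moderate x (Li(x) overestimates), though Littlewood's theorem shows this sign changes infinitely often.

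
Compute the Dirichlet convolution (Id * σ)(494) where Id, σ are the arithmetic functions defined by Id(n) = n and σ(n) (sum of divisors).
(Id * σ)(494) = 5265

Divisors of 494: [1, 2, 13, 19, 26, 38, 247, 494]. For each d | 494:
  d = 1: Id(1) · σ(494/1) = 1 · 840 = 840
  d = 2: Id(2) · σ(494/2) = 2 · 280 = 560
  d = 13: Id(13) · σ(494/13) = 13 · 60 = 780
  d = 19: Id(19) · σ(494/19) = 19 · 42 = 798
  d = 26: Id(26) · σ(494/26) = 26 · 20 = 520
  d = 38: Id(38) · σ(494/38) = 38 · 14 = 532
  d = 247: Id(247) · σ(494/247) = 247 · 3 = 741
  d = 494: Id(494) · σ(494/494) = 494 · 1 = 494
Summing: (Id * σ)(494) = 840 + 560 + 780 + 798 + 520 + 532 + 741 + 494 = 5265.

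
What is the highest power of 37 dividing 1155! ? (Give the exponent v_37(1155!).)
v_37(1155!) = 31

Legendre's formula: v_p(n!) = Σ_{k ≥ 1} ⌊n / p^k⌋. For p = 37, n = 1155, the terms are:
  ⌊1155/37^1⌋ = ⌊1155/37⌋ = 31
(the next term ⌊1155/37^2⌋ = 0, terminating the sum). Summing: v_37(1155!) = 31 = 31.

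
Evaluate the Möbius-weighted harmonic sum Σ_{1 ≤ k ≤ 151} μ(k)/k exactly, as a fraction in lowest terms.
Σ μ(k)/k = 498553581288971583508015817946071430122138094746515981177/75106511663943725776296745409664000450228387787452181363970

Values of μ(k) for 1 ≤ k ≤ 151: μ(1) = 1, μ(2) = -1, μ(3) = -1, μ(5) = -1, μ(6) = 1, μ(7) = -1, μ(10) = 1, μ(11) = -1, μ(13) = -1, μ(14) = 1, μ(15) = 1, μ(17) = -1, μ(19) = -1, μ(21) = 1, μ(22) = 1, μ(23) = -1, μ(26) = 1, μ(29) = -1, μ(30) = -1, μ(31) = -1, μ(33) = 1, μ(34) = 1, μ(35) = 1, μ(37) = -1, μ(38) = 1, μ(39) = 1, μ(41) = -1, μ(42) = -1, μ(43) = -1, μ(46) = 1, μ(47) = -1, μ(51) = 1, μ(53) = -1, μ(55) = 1, μ(57) = 1, μ(58) = 1, μ(59) = -1, μ(61) = -1, μ(62) = 1, μ(65) = 1, μ(66) = -1, μ(67) = -1, μ(69) = 1, μ(70) = -1, μ(71) = -1, μ(73) = -1, μ(74) = 1, μ(77) = 1, μ(78) = -1, μ(79) = -1, μ(82) = 1, μ(83) = -1, μ(85) = 1, μ(86) = 1, μ(87) = 1, μ(89) = -1, μ(91) = 1, μ(93) = 1, μ(94) = 1, μ(95) = 1, μ(97) = -1, μ(101) = -1, μ(102) = -1, μ(103) = -1, μ(105) = -1, μ(106) = 1, μ(107) = -1, μ(109) = -1, μ(110) = -1, μ(111) = 1, μ(113) = -1, μ(114) = -1, μ(115) = 1, μ(118) = 1, μ(119) = 1, μ(122) = 1, μ(123) = 1, μ(127) = -1, μ(129) = 1, μ(130) = -1, μ(131) = -1, μ(133) = 1, μ(134) = 1, μ(137) = -1, μ(138) = -1, μ(139) = -1, μ(141) = 1, μ(142) = 1, μ(143) = 1, μ(145) = 1, μ(146) = 1, μ(149) = -1, μ(151) = -1, with μ = 0 on non-squarefree integers. Summing μ(k)/k for k where μ(k) ≠ 0 gives 498553581288971583508015817946071430122138094746515981177/75106511663943725776296745409664000450228387787452181363970 ≈ 0.0066. (PNT ⟺ this sum → 0 as n → ∞.)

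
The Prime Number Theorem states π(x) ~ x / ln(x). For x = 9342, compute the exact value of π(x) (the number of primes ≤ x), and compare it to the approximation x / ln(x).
π(9342) = 1156;  x/ln(x) ≈ 1021.85;  relative error ≈ 11.60%.

Directly count primes up to 9342: π(9342) = 1156. The PNT approximation gives 9342/ln(9342) ≈ 9342/9.14228 ≈ 1021.85. Relative error (π(x) − x/ln(x)) / π(x) ≈ 11.60%; the approximation is known to undercount slightly (Li(x) is a better estimate).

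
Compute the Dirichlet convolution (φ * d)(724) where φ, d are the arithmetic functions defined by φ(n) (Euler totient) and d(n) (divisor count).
(φ * d)(724) = 1274

Divisors of 724: [1, 2, 4, 181, 362, 724]. For each d | 724:
  d = 1: φ(1) · d(724/1) = 1 · 6 = 6
  d = 2: φ(2) · d(724/2) = 1 · 4 = 4
  d = 4: φ(4) · d(724/4) = 2 · 2 = 4
  d = 181: φ(181) · d(724/181) = 180 · 3 = 540
  d = 362: φ(362) · d(724/362) = 180 · 2 = 360
  d = 724: φ(724) · d(724/724) = 360 · 1 = 360
Summing: (φ * d)(724) = 6 + 4 + 4 + 540 + 360 + 360 = 1274.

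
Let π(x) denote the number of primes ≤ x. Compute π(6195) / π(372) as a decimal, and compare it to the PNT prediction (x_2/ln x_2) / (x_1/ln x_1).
π(6195)/π(372) = 804/73 ≈ 11.0137;  PNT prediction ≈ 11.2889.

π(372) = 73 and π(6195) = 804, so π(6195)/π(372) ≈ 11.0137. The PNT-predicted ratio is (6195/ln(6195)) / (372/ln(372)) ≈ 11.2889. The two agree to within a few percent, as expected.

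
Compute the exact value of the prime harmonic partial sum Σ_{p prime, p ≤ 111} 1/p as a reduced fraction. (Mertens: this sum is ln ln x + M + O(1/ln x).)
Σ 1/p = 514977313070181206962860776592994315598662571/279734996817854936178276161872067809674997230

π(111) = 29, so the primes ≤ 111 are [2, 3, 5, 7, 11, 13, 17, 19, 23, 29, 31, 37, 41, 43, 47, 53, 59, 61, 67, 71, 73, 79, 83, 89, 97, 101, 103, 107, 109]. Summing 1/p over these primes: 514977313070181206962860776592994315598662571/279734996817854936178276161872067809674997230 ≈ 1.8409. Mertens estimate ln ln(111) + 0.2615 ≈ 1.8111.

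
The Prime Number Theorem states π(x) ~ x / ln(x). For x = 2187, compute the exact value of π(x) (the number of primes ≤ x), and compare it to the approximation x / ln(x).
π(2187) = 327;  x/ln(x) ≈ 284.38;  relative error ≈ 13.03%.

Directly count primes up to 2187: π(2187) = 327. The PNT approximation gives 2187/ln(2187) ≈ 2187/7.69029 ≈ 284.38. Relative error (π(x) − x/ln(x)) / π(x) ≈ 13.03%; the approximation is known to undercount slightly (Li(x) is a better estimate).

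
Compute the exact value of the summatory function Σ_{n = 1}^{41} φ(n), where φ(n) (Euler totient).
Σ_{n ≤ 41} φ(n) = 530

Compute φ(n) for each 1 ≤ n ≤ 41: φ(1) = 1, φ(2) = 1, φ(3) = 2, φ(4) = 2, φ(5) = 4, φ(6) = 2, φ(7) = 6, φ(8) = 4, φ(9) = 6, φ(10) = 4, φ(11) = 10, φ(12) = 4, φ(13) = 12, φ(14) = 6, φ(15) = 8, φ(16) = 8, φ(17) = 16, φ(18) = 6, φ(19) = 18, φ(20) = 8, φ(21) = 12, φ(22) = 10, φ(23) = 22, φ(24) = 8, φ(25) = 20, φ(26) = 12, φ(27) = 18, φ(28) = 12, φ(29) = 28, φ(30) = 8, φ(31) = 30, φ(32) = 16, φ(33) = 20, φ(34) = 16, φ(35) = 24, φ(36) = 12, φ(37) = 36, φ(38) = 18, φ(39) = 24, φ(40) = 16, φ(41) = 40. Summing all 41 values: 530. (Average order: Σ_{n ≤ x} φ(n) ~ (3/π²) x². For x = 41, (3/π²)·41² ≈ 510.96.)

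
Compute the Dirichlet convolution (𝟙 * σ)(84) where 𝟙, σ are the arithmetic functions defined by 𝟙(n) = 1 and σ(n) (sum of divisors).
(𝟙 * σ)(84) = 495

Divisors of 84: [1, 2, 3, 4, 6, 7, 12, 14, 21, 28, 42, 84]. For each d | 84:
  d = 1: 𝟙(1) · σ(84/1) = 1 · 224 = 224
  d = 2: 𝟙(2) · σ(84/2) = 1 · 96 = 96
  d = 3: 𝟙(3) · σ(84/3) = 1 · 56 = 56
  d = 4: 𝟙(4) · σ(84/4) = 1 · 32 = 32
  d = 6: 𝟙(6) · σ(84/6) = 1 · 24 = 24
  d = 7: 𝟙(7) · σ(84/7) = 1 · 28 = 28
  d = 12: 𝟙(12) · σ(84/12) = 1 · 8 = 8
  d = 14: 𝟙(14) · σ(84/14) = 1 · 12 = 12
  d = 21: 𝟙(21) · σ(84/21) = 1 · 7 = 7
  d = 28: 𝟙(28) · σ(84/28) = 1 · 4 = 4
  d = 42: 𝟙(42) · σ(84/42) = 1 · 3 = 3
  d = 84: 𝟙(84) · σ(84/84) = 1 · 1 = 1
Summing: (𝟙 * σ)(84) = 224 + 96 + 56 + 32 + 24 + 28 + 8 + 12 + 7 + 4 + 3 + 1 = 495.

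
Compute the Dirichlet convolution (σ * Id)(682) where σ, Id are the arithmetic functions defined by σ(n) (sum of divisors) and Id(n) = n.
(σ * Id)(682) = 7245

Divisors of 682: [1, 2, 11, 22, 31, 62, 341, 682]. For each d | 682:
  d = 1: σ(1) · Id(682/1) = 1 · 682 = 682
  d = 2: σ(2) · Id(682/2) = 3 · 341 = 1023
  d = 11: σ(11) · Id(682/11) = 12 · 62 = 744
  d = 22: σ(22) · Id(682/22) = 36 · 31 = 1116
  d = 31: σ(31) · Id(682/31) = 32 · 22 = 704
  d = 62: σ(62) · Id(682/62) = 96 · 11 = 1056
  d = 341: σ(341) · Id(682/341) = 384 · 2 = 768
  d = 682: σ(682) · Id(682/682) = 1152 · 1 = 1152
Summing: (σ * Id)(682) = 682 + 1023 + 744 + 1116 + 704 + 1056 + 768 + 1152 = 7245.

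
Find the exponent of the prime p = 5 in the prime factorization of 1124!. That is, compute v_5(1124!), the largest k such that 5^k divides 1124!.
v_5(1124!) = 277

Legendre's formula: v_p(n!) = Σ_{k ≥ 1} ⌊n / p^k⌋. For p = 5, n = 1124, the terms are:
  ⌊1124/5^1⌋ = ⌊1124/5⌋ = 224
  ⌊1124/5^2⌋ = ⌊1124/25⌋ = 44
  ⌊1124/5^3⌋ = ⌊1124/125⌋ = 8
  ⌊1124/5^4⌋ = ⌊1124/625⌋ = 1
(the next term ⌊1124/5^5⌋ = 0, terminating the sum). Summing: v_5(1124!) = 224 + 44 + 8 + 1 = 277.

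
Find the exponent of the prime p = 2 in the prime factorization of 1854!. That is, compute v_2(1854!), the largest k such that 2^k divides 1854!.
v_2(1854!) = 1846

Legendre's formula: v_p(n!) = Σ_{k ≥ 1} ⌊n / p^k⌋. For p = 2, n = 1854, the terms are:
  ⌊1854/2^1⌋ = ⌊1854/2⌋ = 927
  ⌊1854/2^2⌋ = ⌊1854/4⌋ = 463
  ⌊1854/2^3⌋ = ⌊1854/8⌋ = 231
  ⌊1854/2^4⌋ = ⌊1854/16⌋ = 115
  ⌊1854/2^5⌋ = ⌊1854/32⌋ = 57
  ⌊1854/2^6⌋ = ⌊1854/64⌋ = 28
  ⌊1854/2^7⌋ = ⌊1854/128⌋ = 14
  ⌊1854/2^8⌋ = ⌊1854/256⌋ = 7
  ⌊1854/2^9⌋ = ⌊1854/512⌋ = 3
  ⌊1854/2^10⌋ = ⌊1854/1024⌋ = 1
(the next term ⌊1854/2^11⌋ = 0, terminating the sum). Summing: v_2(1854!) = 927 + 463 + 231 + 115 + 57 + 28 + 14 + 7 + 3 + 1 = 1846.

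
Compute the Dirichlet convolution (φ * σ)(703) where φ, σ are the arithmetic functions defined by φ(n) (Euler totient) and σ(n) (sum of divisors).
(φ * σ)(703) = 2812

Divisors of 703: [1, 19, 37, 703]. For each d | 703:
  d = 1: φ(1) · σ(703/1) = 1 · 760 = 760
  d = 19: φ(19) · σ(703/19) = 18 · 38 = 684
  d = 37: φ(37) · σ(703/37) = 36 · 20 = 720
  d = 703: φ(703) · σ(703/703) = 648 · 1 = 648
Summing: (φ * σ)(703) = 760 + 684 + 720 + 648 = 2812.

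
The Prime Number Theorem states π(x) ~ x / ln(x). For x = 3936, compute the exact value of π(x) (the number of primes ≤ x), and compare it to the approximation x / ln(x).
π(3936) = 546;  x/ln(x) ≈ 475.48;  relative error ≈ 12.92%.

Directly count primes up to 3936: π(3936) = 546. The PNT approximation gives 3936/ln(3936) ≈ 3936/8.27792 ≈ 475.48. Relative error (π(x) − x/ln(x)) / π(x) ≈ 12.92%; the approximation is known to undercount slightly (Li(x) is a better estimate).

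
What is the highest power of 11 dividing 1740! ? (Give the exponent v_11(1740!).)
v_11(1740!) = 173

Legendre's formula: v_p(n!) = Σ_{k ≥ 1} ⌊n / p^k⌋. For p = 11, n = 1740, the terms are:
  ⌊1740/11^1⌋ = ⌊1740/11⌋ = 158
  ⌊1740/11^2⌋ = ⌊1740/121⌋ = 14
  ⌊1740/11^3⌋ = ⌊1740/1331⌋ = 1
(the next term ⌊1740/11^4⌋ = 0, terminating the sum). Summing: v_11(1740!) = 158 + 14 + 1 = 173.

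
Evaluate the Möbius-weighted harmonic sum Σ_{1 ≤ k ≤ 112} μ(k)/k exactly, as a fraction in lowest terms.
Σ μ(k)/k = -678316192822146162262092815134314936522301/39962142402550705168325165981723972810713890

Values of μ(k) for 1 ≤ k ≤ 112: μ(1) = 1, μ(2) = -1, μ(3) = -1, μ(5) = -1, μ(6) = 1, μ(7) = -1, μ(10) = 1, μ(11) = -1, μ(13) = -1, μ(14) = 1, μ(15) = 1, μ(17) = -1, μ(19) = -1, μ(21) = 1, μ(22) = 1, μ(23) = -1, μ(26) = 1, μ(29) = -1, μ(30) = -1, μ(31) = -1, μ(33) = 1, μ(34) = 1, μ(35) = 1, μ(37) = -1, μ(38) = 1, μ(39) = 1, μ(41) = -1, μ(42) = -1, μ(43) = -1, μ(46) = 1, μ(47) = -1, μ(51) = 1, μ(53) = -1, μ(55) = 1, μ(57) = 1, μ(58) = 1, μ(59) = -1, μ(61) = -1, μ(62) = 1, μ(65) = 1, μ(66) = -1, μ(67) = -1, μ(69) = 1, μ(70) = -1, μ(71) = -1, μ(73) = -1, μ(74) = 1, μ(77) = 1, μ(78) = -1, μ(79) = -1, μ(82) = 1, μ(83) = -1, μ(85) = 1, μ(86) = 1, μ(87) = 1, μ(89) = -1, μ(91) = 1, μ(93) = 1, μ(94) = 1, μ(95) = 1, μ(97) = -1, μ(101) = -1, μ(102) = -1, μ(103) = -1, μ(105) = -1, μ(106) = 1, μ(107) = -1, μ(109) = -1, μ(110) = -1, μ(111) = 1, with μ = 0 on non-squarefree integers. Summing μ(k)/k for k where μ(k) ≠ 0 gives -678316192822146162262092815134314936522301/39962142402550705168325165981723972810713890 ≈ -0.0170. (PNT ⟺ this sum → 0 as n → ∞.)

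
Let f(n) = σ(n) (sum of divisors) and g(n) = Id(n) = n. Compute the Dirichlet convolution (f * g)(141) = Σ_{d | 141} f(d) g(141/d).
(σ * Id)(141) = 665

Divisors of 141: [1, 3, 47, 141]. For each d | 141:
  d = 1: σ(1) · Id(141/1) = 1 · 141 = 141
  d = 3: σ(3) · Id(141/3) = 4 · 47 = 188
  d = 47: σ(47) · Id(141/47) = 48 · 3 = 144
  d = 141: σ(141) · Id(141/141) = 192 · 1 = 192
Summing: (σ * Id)(141) = 141 + 188 + 144 + 192 = 665.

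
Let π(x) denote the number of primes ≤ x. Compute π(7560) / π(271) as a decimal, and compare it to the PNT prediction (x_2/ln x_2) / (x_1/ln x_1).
π(7560)/π(271) = 959/58 ≈ 16.5345;  PNT prediction ≈ 17.4994.

π(271) = 58 and π(7560) = 959, so π(7560)/π(271) ≈ 16.5345. The PNT-predicted ratio is (7560/ln(7560)) / (271/ln(271)) ≈ 17.4994. The two agree to within a few percent, as expected.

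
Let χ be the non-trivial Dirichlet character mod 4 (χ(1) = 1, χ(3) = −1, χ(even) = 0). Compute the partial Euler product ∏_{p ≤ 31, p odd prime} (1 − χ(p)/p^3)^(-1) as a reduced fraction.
∏ = 16829566118167783909225/17369167366519535960064

The odd primes p ≤ 31 are [3, 5, 7, 11, 13, 17, 19, 23, 29, 31]. For each, χ(p) = 1 if p ≡ 1 mod 4, χ(p) = −1 if p ≡ 3 mod 4. Taking (1 − χ(p)/p^3)^(-1) = p^3/(p^3 − χ(p)): (1 − (-1)/3^3)^(-1) · (1 − (1)/5^3)^(-1) · (1 − (-1)/7^3)^(-1) · (1 − (-1)/11^3)^(-1) · (1 − (1)/13^3)^(-1) · (1 − (1)/17^3)^(-1) · (1 − (-1)/19^3)^(-1) · (1 − (-1)/23^3)^(-1) · (1 − (1)/29^3)^(-1) · (1 − (-1)/31^3)^(-1) = 16829566118167783909225/17369167366519535960064.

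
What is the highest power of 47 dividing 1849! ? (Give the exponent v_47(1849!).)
v_47(1849!) = 39

Legendre's formula: v_p(n!) = Σ_{k ≥ 1} ⌊n / p^k⌋. For p = 47, n = 1849, the terms are:
  ⌊1849/47^1⌋ = ⌊1849/47⌋ = 39
(the next term ⌊1849/47^2⌋ = 0, terminating the sum). Summing: v_47(1849!) = 39 = 39.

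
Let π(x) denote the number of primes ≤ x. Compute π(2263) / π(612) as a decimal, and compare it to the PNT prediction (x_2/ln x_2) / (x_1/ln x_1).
π(2263)/π(612) = 335/111 ≈ 3.0180;  PNT prediction ≈ 3.0717.

π(612) = 111 and π(2263) = 335, so π(2263)/π(612) ≈ 3.0180. The PNT-predicted ratio is (2263/ln(2263)) / (612/ln(612)) ≈ 3.0717. The two agree to within a few percent, as expected.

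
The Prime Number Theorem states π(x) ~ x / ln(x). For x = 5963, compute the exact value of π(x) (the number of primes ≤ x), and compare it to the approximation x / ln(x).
π(5963) = 781;  x/ln(x) ≈ 685.93;  relative error ≈ 12.17%.

Directly count primes up to 5963: π(5963) = 781. The PNT approximation gives 5963/ln(5963) ≈ 5963/8.69333 ≈ 685.93. Relative error (π(x) − x/ln(x)) / π(x) ≈ 12.17%; the approximation is known to undercount slightly (Li(x) is a better estimate).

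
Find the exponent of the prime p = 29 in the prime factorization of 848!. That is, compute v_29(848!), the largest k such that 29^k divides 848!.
v_29(848!) = 30

Legendre's formula: v_p(n!) = Σ_{k ≥ 1} ⌊n / p^k⌋. For p = 29, n = 848, the terms are:
  ⌊848/29^1⌋ = ⌊848/29⌋ = 29
  ⌊848/29^2⌋ = ⌊848/841⌋ = 1
(the next term ⌊848/29^3⌋ = 0, terminating the sum). Summing: v_29(848!) = 29 + 1 = 30.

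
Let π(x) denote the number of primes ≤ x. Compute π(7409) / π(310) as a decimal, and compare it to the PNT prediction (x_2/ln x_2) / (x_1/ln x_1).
π(7409)/π(310) = 939/63 ≈ 14.9048;  PNT prediction ≈ 15.3869.

π(310) = 63 and π(7409) = 939, so π(7409)/π(310) ≈ 14.9048. The PNT-predicted ratio is (7409/ln(7409)) / (310/ln(310)) ≈ 15.3869. The two agree to within a few percent, as expected.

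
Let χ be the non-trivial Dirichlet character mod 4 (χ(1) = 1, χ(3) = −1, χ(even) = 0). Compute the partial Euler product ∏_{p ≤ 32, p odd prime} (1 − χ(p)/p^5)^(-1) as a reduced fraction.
∏ = 52015810615424538455317584769582112629834289625/52216435813704314792391924764477903837266444288

The odd primes p ≤ 32 are [3, 5, 7, 11, 13, 17, 19, 23, 29, 31]. For each, χ(p) = 1 if p ≡ 1 mod 4, χ(p) = −1 if p ≡ 3 mod 4. Taking (1 − χ(p)/p^5)^(-1) = p^5/(p^5 − χ(p)): (1 − (-1)/3^5)^(-1) · (1 − (1)/5^5)^(-1) · (1 − (-1)/7^5)^(-1) · (1 − (-1)/11^5)^(-1) · (1 − (1)/13^5)^(-1) · (1 − (1)/17^5)^(-1) · (1 − (-1)/19^5)^(-1) · (1 − (-1)/23^5)^(-1) · (1 − (1)/29^5)^(-1) · (1 − (-1)/31^5)^(-1) = 52015810615424538455317584769582112629834289625/52216435813704314792391924764477903837266444288.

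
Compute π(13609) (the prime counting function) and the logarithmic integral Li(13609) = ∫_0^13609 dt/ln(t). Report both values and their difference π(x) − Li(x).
π(13609) = 1608;  Li(13609) ≈ 1631.24;  π(x) − Li(x) ≈ -23.24.

Direct count of primes ≤ 13609 gives π(13609) = 1608. Numerical evaluation of the logarithmic integral gives Li(13609) ≈ 1631.24. The difference π(x) − Li(x) ≈ -23.24 is typically negative for small/moderate x (Li(x) overestimates), though Littlewood's theorem shows this sign changes infinitely often.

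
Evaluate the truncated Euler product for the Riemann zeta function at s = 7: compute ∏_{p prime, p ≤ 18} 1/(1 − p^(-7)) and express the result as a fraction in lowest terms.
∏ = 1568943454272558717737486157352171875/1555952378670727988561018941661818384

The primes p ≤ 18 are [2, 3, 5, 7, 11, 13, 17]. For each prime, (1 − 1/p^7)^(-1) = p^7 / (p^7 − 1). The product is (1 − 1/2^7)^(-1), (1 − 1/3^7)^(-1), (1 − 1/5^7)^(-1), (1 − 1/7^7)^(-1), (1 − 1/11^7)^(-1), (1 − 1/13^7)^(-1), (1 − 1/17^7)^(-1) = ∏ p^7 / (p^7 − 1) = 1568943454272558717737486157352171875/1555952378670727988561018941661818384.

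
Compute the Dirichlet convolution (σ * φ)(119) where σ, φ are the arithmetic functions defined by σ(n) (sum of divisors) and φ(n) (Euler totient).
(σ * φ)(119) = 476

Divisors of 119: [1, 7, 17, 119]. For each d | 119:
  d = 1: σ(1) · φ(119/1) = 1 · 96 = 96
  d = 7: σ(7) · φ(119/7) = 8 · 16 = 128
  d = 17: σ(17) · φ(119/17) = 18 · 6 = 108
  d = 119: σ(119) · φ(119/119) = 144 · 1 = 144
Summing: (σ * φ)(119) = 96 + 128 + 108 + 144 = 476.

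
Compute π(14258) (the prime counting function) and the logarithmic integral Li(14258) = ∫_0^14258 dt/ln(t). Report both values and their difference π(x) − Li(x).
π(14258) = 1675;  Li(14258) ≈ 1699.26;  π(x) − Li(x) ≈ -24.26.

Direct count of primes ≤ 14258 gives π(14258) = 1675. Numerical evaluation of the logarithmic integral gives Li(14258) ≈ 1699.26. The difference π(x) − Li(x) ≈ -24.26 is typically negative for small/moderate x (Li(x) overestimates), though Littlewood's theorem shows this sign changes infinitely often.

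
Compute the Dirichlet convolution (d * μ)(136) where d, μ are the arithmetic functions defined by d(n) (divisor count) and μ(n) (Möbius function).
(d * μ)(136) = 1

Divisors of 136: [1, 2, 4, 8, 17, 34, 68, 136]. For each d | 136:
  d = 1: d(1) · μ(136/1) = 1 · 0 = 0
  d = 2: d(2) · μ(136/2) = 2 · 0 = 0
  d = 4: d(4) · μ(136/4) = 3 · 1 = 3
  d = 8: d(8) · μ(136/8) = 4 · -1 = -4
  d = 17: d(17) · μ(136/17) = 2 · 0 = 0
  d = 34: d(34) · μ(136/34) = 4 · 0 = 0
  d = 68: d(68) · μ(136/68) = 6 · -1 = -6
  d = 136: d(136) · μ(136/136) = 8 · 1 = 8
Summing: (d * μ)(136) = 0 + 0 + 3 + -4 + 0 + 0 + -6 + 8 = 1.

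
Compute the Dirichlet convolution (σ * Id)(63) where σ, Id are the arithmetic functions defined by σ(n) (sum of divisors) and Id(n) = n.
(σ * Id)(63) = 510

Divisors of 63: [1, 3, 7, 9, 21, 63]. For each d | 63:
  d = 1: σ(1) · Id(63/1) = 1 · 63 = 63
  d = 3: σ(3) · Id(63/3) = 4 · 21 = 84
  d = 7: σ(7) · Id(63/7) = 8 · 9 = 72
  d = 9: σ(9) · Id(63/9) = 13 · 7 = 91
  d = 21: σ(21) · Id(63/21) = 32 · 3 = 96
  d = 63: σ(63) · Id(63/63) = 104 · 1 = 104
Summing: (σ * Id)(63) = 63 + 84 + 72 + 91 + 96 + 104 = 510.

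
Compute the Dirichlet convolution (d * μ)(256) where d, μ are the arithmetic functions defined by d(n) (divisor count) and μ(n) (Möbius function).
(d * μ)(256) = 1

Divisors of 256: [1, 2, 4, 8, 16, 32, 64, 128, 256]. For each d | 256:
  d = 1: d(1) · μ(256/1) = 1 · 0 = 0
  d = 2: d(2) · μ(256/2) = 2 · 0 = 0
  d = 4: d(4) · μ(256/4) = 3 · 0 = 0
  d = 8: d(8) · μ(256/8) = 4 · 0 = 0
  d = 16: d(16) · μ(256/16) = 5 · 0 = 0
  d = 32: d(32) · μ(256/32) = 6 · 0 = 0
  d = 64: d(64) · μ(256/64) = 7 · 0 = 0
  d = 128: d(128) · μ(256/128) = 8 · -1 = -8
  d = 256: d(256) · μ(256/256) = 9 · 1 = 9
Summing: (d * μ)(256) = 0 + 0 + 0 + 0 + 0 + 0 + 0 + -8 + 9 = 1.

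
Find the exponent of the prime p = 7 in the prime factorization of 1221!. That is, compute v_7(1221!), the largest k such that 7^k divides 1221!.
v_7(1221!) = 201

Legendre's formula: v_p(n!) = Σ_{k ≥ 1} ⌊n / p^k⌋. For p = 7, n = 1221, the terms are:
  ⌊1221/7^1⌋ = ⌊1221/7⌋ = 174
  ⌊1221/7^2⌋ = ⌊1221/49⌋ = 24
  ⌊1221/7^3⌋ = ⌊1221/343⌋ = 3
(the next term ⌊1221/7^4⌋ = 0, terminating the sum). Summing: v_7(1221!) = 174 + 24 + 3 = 201.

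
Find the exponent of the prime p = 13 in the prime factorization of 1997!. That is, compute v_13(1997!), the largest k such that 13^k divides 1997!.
v_13(1997!) = 164

Legendre's formula: v_p(n!) = Σ_{k ≥ 1} ⌊n / p^k⌋. For p = 13, n = 1997, the terms are:
  ⌊1997/13^1⌋ = ⌊1997/13⌋ = 153
  ⌊1997/13^2⌋ = ⌊1997/169⌋ = 11
(the next term ⌊1997/13^3⌋ = 0, terminating the sum). Summing: v_13(1997!) = 153 + 11 = 164.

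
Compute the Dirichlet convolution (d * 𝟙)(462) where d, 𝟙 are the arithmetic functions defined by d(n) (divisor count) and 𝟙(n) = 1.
(d * 𝟙)(462) = 81

Divisors of 462: [1, 2, 3, 6, 7, 11, 14, 21, 22, 33, 42, 66, 77, 154, 231, 462]. For each d | 462:
  d = 1: d(1) · 𝟙(462/1) = 1 · 1 = 1
  d = 2: d(2) · 𝟙(462/2) = 2 · 1 = 2
  d = 3: d(3) · 𝟙(462/3) = 2 · 1 = 2
  d = 6: d(6) · 𝟙(462/6) = 4 · 1 = 4
  d = 7: d(7) · 𝟙(462/7) = 2 · 1 = 2
  d = 11: d(11) · 𝟙(462/11) = 2 · 1 = 2
  d = 14: d(14) · 𝟙(462/14) = 4 · 1 = 4
  d = 21: d(21) · 𝟙(462/21) = 4 · 1 = 4
  d = 22: d(22) · 𝟙(462/22) = 4 · 1 = 4
  d = 33: d(33) · 𝟙(462/33) = 4 · 1 = 4
  d = 42: d(42) · 𝟙(462/42) = 8 · 1 = 8
  d = 66: d(66) · 𝟙(462/66) = 8 · 1 = 8
  d = 77: d(77) · 𝟙(462/77) = 4 · 1 = 4
  d = 154: d(154) · 𝟙(462/154) = 8 · 1 = 8
  d = 231: d(231) · 𝟙(462/231) = 8 · 1 = 8
  d = 462: d(462) · 𝟙(462/462) = 16 · 1 = 16
Summing: (d * 𝟙)(462) = 1 + 2 + 2 + 4 + 2 + 2 + 4 + 4 + 4 + 4 + 8 + 8 + 4 + 8 + 8 + 16 = 81.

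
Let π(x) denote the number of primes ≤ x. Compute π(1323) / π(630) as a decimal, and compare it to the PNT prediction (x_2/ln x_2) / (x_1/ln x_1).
π(1323)/π(630) = 216/114 ≈ 1.8947;  PNT prediction ≈ 1.8832.

π(630) = 114 and π(1323) = 216, so π(1323)/π(630) ≈ 1.8947. The PNT-predicted ratio is (1323/ln(1323)) / (630/ln(630)) ≈ 1.8832. The two agree to within a few percent, as expected.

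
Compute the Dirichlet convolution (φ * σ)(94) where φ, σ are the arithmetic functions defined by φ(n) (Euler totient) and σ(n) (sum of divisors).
(φ * σ)(94) = 376

Divisors of 94: [1, 2, 47, 94]. For each d | 94:
  d = 1: φ(1) · σ(94/1) = 1 · 144 = 144
  d = 2: φ(2) · σ(94/2) = 1 · 48 = 48
  d = 47: φ(47) · σ(94/47) = 46 · 3 = 138
  d = 94: φ(94) · σ(94/94) = 46 · 1 = 46
Summing: (φ * σ)(94) = 144 + 48 + 138 + 46 = 376.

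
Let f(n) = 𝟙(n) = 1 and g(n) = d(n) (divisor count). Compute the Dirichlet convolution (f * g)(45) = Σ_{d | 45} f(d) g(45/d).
(𝟙 * d)(45) = 18

Divisors of 45: [1, 3, 5, 9, 15, 45]. For each d | 45:
  d = 1: 𝟙(1) · d(45/1) = 1 · 6 = 6
  d = 3: 𝟙(3) · d(45/3) = 1 · 4 = 4
  d = 5: 𝟙(5) · d(45/5) = 1 · 3 = 3
  d = 9: 𝟙(9) · d(45/9) = 1 · 2 = 2
  d = 15: 𝟙(15) · d(45/15) = 1 · 2 = 2
  d = 45: 𝟙(45) · d(45/45) = 1 · 1 = 1
Summing: (𝟙 * d)(45) = 6 + 4 + 3 + 2 + 2 + 1 = 18.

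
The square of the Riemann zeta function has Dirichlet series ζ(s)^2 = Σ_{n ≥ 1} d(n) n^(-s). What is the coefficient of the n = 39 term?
d(39) = 4

ζ(s)^2 = (Σ 1/m^s)(Σ 1/k^s). The coefficient of 1/n^s in the product is the number of ordered pairs (m, k) with mk = n, which equals d(n). For n = 39, divisors are [1, 3, 13, 39], so d(39) = 4.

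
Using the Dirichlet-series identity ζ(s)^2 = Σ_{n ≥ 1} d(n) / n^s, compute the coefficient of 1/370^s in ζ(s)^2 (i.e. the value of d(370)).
d(370) = 8

ζ(s)^2 = (Σ 1/m^s)(Σ 1/k^s). The coefficient of 1/n^s in the product is the number of ordered pairs (m, k) with mk = n, which equals d(n). For n = 370, divisors are [1, 2, 5, 10, 37, 74, 185, 370], so d(370) = 8.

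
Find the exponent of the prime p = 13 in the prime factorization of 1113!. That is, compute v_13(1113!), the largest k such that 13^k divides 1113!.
v_13(1113!) = 91

Legendre's formula: v_p(n!) = Σ_{k ≥ 1} ⌊n / p^k⌋. For p = 13, n = 1113, the terms are:
  ⌊1113/13^1⌋ = ⌊1113/13⌋ = 85
  ⌊1113/13^2⌋ = ⌊1113/169⌋ = 6
(the next term ⌊1113/13^3⌋ = 0, terminating the sum). Summing: v_13(1113!) = 85 + 6 = 91.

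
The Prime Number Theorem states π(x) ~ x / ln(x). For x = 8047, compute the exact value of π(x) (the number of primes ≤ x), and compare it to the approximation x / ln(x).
π(8047) = 1011;  x/ln(x) ≈ 894.80;  relative error ≈ 11.49%.

Directly count primes up to 8047: π(8047) = 1011. The PNT approximation gives 8047/ln(8047) ≈ 8047/8.99305 ≈ 894.80. Relative error (π(x) − x/ln(x)) / π(x) ≈ 11.49%; the approximation is known to undercount slightly (Li(x) is a better estimate).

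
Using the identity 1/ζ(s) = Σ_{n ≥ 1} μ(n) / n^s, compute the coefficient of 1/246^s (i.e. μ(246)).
μ(246) = -1

Factor n = 246 = 2 · 3 · 41. μ(n) = 0 if any exponent ≥ 2 (not squarefree); otherwise μ(n) = (−1)^{ω(n)} where ω(n) is the number of distinct prime factors. Applying: μ(246) = -1.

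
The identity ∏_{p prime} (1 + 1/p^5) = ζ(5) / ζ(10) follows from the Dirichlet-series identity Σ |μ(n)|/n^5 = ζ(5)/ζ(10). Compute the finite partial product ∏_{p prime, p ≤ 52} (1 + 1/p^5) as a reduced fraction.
∏ = 77350420258916008694441522216355088445733760320747817275637792505856/74669957780522328018216335873020857442299719217280893302140029444835

The primes p ≤ 52 are [2, 3, 5, 7, 11, 13, 17, 19, 23, 29, 31, 37, 41, 43, 47]. For each, (1 + 1/p^5) = (p^5 + 1)/p^5. Multiplying these fractions over p ∈ [2, 3, 5, 7, 11, 13, 17, 19, 23, 29, 31, 37, 41, 43, 47] gives 77350420258916008694441522216355088445733760320747817275637792505856/74669957780522328018216335873020857442299719217280893302140029444835. (In the limit P → ∞ this tends to ζ(5)/ζ(10).)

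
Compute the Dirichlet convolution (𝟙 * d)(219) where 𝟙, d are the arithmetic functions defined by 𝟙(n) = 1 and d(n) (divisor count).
(𝟙 * d)(219) = 9

Divisors of 219: [1, 3, 73, 219]. For each d | 219:
  d = 1: 𝟙(1) · d(219/1) = 1 · 4 = 4
  d = 3: 𝟙(3) · d(219/3) = 1 · 2 = 2
  d = 73: 𝟙(73) · d(219/73) = 1 · 2 = 2
  d = 219: 𝟙(219) · d(219/219) = 1 · 1 = 1
Summing: (𝟙 * d)(219) = 4 + 2 + 2 + 1 = 9.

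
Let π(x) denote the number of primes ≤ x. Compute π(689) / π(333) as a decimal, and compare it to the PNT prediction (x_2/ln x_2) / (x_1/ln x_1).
π(689)/π(333) = 124/67 ≈ 1.8507;  PNT prediction ≈ 1.8389.

π(333) = 67 and π(689) = 124, so π(689)/π(333) ≈ 1.8507. The PNT-predicted ratio is (689/ln(689)) / (333/ln(333)) ≈ 1.8389. The two agree to within a few percent, as expected.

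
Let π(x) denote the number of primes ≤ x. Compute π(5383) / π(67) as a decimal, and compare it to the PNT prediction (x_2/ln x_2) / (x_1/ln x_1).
π(5383)/π(67) = 709/19 ≈ 37.3158;  PNT prediction ≈ 39.3224.

π(67) = 19 and π(5383) = 709, so π(5383)/π(67) ≈ 37.3158. The PNT-predicted ratio is (5383/ln(5383)) / (67/ln(67)) ≈ 39.3224. The two agree to within a few percent, as expected.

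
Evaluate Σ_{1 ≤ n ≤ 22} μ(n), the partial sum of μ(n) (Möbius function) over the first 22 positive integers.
Σ_{n ≤ 22} μ(n) = -1

Compute μ(n) for each 1 ≤ n ≤ 22: μ(1) = 1, μ(2) = -1, μ(3) = -1, μ(4) = 0, μ(5) = -1, μ(6) = 1, μ(7) = -1, μ(8) = 0, μ(9) = 0, μ(10) = 1, μ(11) = -1, μ(12) = 0, μ(13) = -1, μ(14) = 1, μ(15) = 1, μ(16) = 0, μ(17) = -1, μ(18) = 0, μ(19) = -1, μ(20) = 0, μ(21) = 1, μ(22) = 1. Summing all 22 values: -1. (Mertens function M(x) = Σ_{n ≤ x} μ(n); on average M(x) should be small (PNT ⟺ M(x) = o(x)).)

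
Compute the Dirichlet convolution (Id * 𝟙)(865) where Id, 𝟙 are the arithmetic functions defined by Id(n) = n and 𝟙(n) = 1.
(Id * 𝟙)(865) = 1044

Divisors of 865: [1, 5, 173, 865]. For each d | 865:
  d = 1: Id(1) · 𝟙(865/1) = 1 · 1 = 1
  d = 5: Id(5) · 𝟙(865/5) = 5 · 1 = 5
  d = 173: Id(173) · 𝟙(865/173) = 173 · 1 = 173
  d = 865: Id(865) · 𝟙(865/865) = 865 · 1 = 865
Summing: (Id * 𝟙)(865) = 1 + 5 + 173 + 865 = 1044.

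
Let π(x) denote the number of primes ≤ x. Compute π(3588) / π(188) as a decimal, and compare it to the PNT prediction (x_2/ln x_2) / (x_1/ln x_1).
π(3588)/π(188) = 502/42 ≈ 11.9524;  PNT prediction ≈ 12.2094.

π(188) = 42 and π(3588) = 502, so π(3588)/π(188) ≈ 11.9524. The PNT-predicted ratio is (3588/ln(3588)) / (188/ln(188)) ≈ 12.2094. The two agree to within a few percent, as expected.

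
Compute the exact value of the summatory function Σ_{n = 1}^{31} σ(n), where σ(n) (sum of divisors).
Σ_{n ≤ 31} σ(n) = 794

Compute σ(n) for each 1 ≤ n ≤ 31: σ(1) = 1, σ(2) = 3, σ(3) = 4, σ(4) = 7, σ(5) = 6, σ(6) = 12, σ(7) = 8, σ(8) = 15, σ(9) = 13, σ(10) = 18, σ(11) = 12, σ(12) = 28, σ(13) = 14, σ(14) = 24, σ(15) = 24, σ(16) = 31, σ(17) = 18, σ(18) = 39, σ(19) = 20, σ(20) = 42, σ(21) = 32, σ(22) = 36, σ(23) = 24, σ(24) = 60, σ(25) = 31, σ(26) = 42, σ(27) = 40, σ(28) = 56, σ(29) = 30, σ(30) = 72, σ(31) = 32. Summing all 31 values: 794. (Average order: Σ_{n ≤ x} σ(n) ~ (π²/12) x². For x = 31, (π²/12)·31² ≈ 790.39.)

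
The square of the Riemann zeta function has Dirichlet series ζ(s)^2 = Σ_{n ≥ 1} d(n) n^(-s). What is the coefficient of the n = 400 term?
d(400) = 15

ζ(s)^2 = (Σ 1/m^s)(Σ 1/k^s). The coefficient of 1/n^s in the product is the number of ordered pairs (m, k) with mk = n, which equals d(n). For n = 400, divisors are [1, 2, 4, 5, 8, 10, 16, 20, 25, 40, 50, 80, 100, 200, 400], so d(400) = 15.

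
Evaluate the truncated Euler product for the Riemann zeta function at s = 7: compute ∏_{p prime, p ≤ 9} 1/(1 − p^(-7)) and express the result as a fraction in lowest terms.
∏ = 375226779375000/372119874050737

The primes p ≤ 9 are [2, 3, 5, 7]. For each prime, (1 − 1/p^7)^(-1) = p^7 / (p^7 − 1). The product is (1 − 1/2^7)^(-1), (1 − 1/3^7)^(-1), (1 − 1/5^7)^(-1), (1 − 1/7^7)^(-1) = ∏ p^7 / (p^7 − 1) = 375226779375000/372119874050737.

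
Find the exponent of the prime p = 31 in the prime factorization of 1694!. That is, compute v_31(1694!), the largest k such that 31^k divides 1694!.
v_31(1694!) = 55

Legendre's formula: v_p(n!) = Σ_{k ≥ 1} ⌊n / p^k⌋. For p = 31, n = 1694, the terms are:
  ⌊1694/31^1⌋ = ⌊1694/31⌋ = 54
  ⌊1694/31^2⌋ = ⌊1694/961⌋ = 1
(the next term ⌊1694/31^3⌋ = 0, terminating the sum). Summing: v_31(1694!) = 54 + 1 = 55.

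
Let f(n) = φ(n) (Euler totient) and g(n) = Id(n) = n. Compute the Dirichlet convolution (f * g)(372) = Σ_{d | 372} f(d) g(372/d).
(φ * Id)(372) = 2440

Divisors of 372: [1, 2, 3, 4, 6, 12, 31, 62, 93, 124, 186, 372]. For each d | 372:
  d = 1: φ(1) · Id(372/1) = 1 · 372 = 372
  d = 2: φ(2) · Id(372/2) = 1 · 186 = 186
  d = 3: φ(3) · Id(372/3) = 2 · 124 = 248
  d = 4: φ(4) · Id(372/4) = 2 · 93 = 186
  d = 6: φ(6) · Id(372/6) = 2 · 62 = 124
  d = 12: φ(12) · Id(372/12) = 4 · 31 = 124
  d = 31: φ(31) · Id(372/31) = 30 · 12 = 360
  d = 62: φ(62) · Id(372/62) = 30 · 6 = 180
  d = 93: φ(93) · Id(372/93) = 60 · 4 = 240
  d = 124: φ(124) · Id(372/124) = 60 · 3 = 180
  d = 186: φ(186) · Id(372/186) = 60 · 2 = 120
  d = 372: φ(372) · Id(372/372) = 120 · 1 = 120
Summing: (φ * Id)(372) = 372 + 186 + 248 + 186 + 124 + 124 + 360 + 180 + 240 + 180 + 120 + 120 = 2440.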